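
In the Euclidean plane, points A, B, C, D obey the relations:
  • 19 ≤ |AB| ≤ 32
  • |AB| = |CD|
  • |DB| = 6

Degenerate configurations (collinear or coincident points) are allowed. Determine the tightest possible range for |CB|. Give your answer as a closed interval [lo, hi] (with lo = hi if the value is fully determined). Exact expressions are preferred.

|AB| ∈ [19, 32]
|BD| ∈ {6}
|CD| ∈ [19, 32]
|AD| ∈ [13, 38]
|BC| ∈ [13, 38]
|AC| ∈ [0, 70]

|CB| ∈ [13, 38]  (≈ [13.0000, 38.0000])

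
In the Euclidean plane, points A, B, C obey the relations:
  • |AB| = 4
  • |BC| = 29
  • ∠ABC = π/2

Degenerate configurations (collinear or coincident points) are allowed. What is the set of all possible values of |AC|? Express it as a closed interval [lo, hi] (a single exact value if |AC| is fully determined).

|AC| = √(857)  (≈ 29.2746)

|AB| ∈ {4}
|BC| ∈ {29}
|AC| ∈ {√(857)}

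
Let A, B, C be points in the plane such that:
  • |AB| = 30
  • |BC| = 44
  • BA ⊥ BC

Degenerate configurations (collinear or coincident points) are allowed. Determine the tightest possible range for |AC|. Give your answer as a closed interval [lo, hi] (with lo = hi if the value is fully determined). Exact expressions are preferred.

|AC| = 2·√(709)  (≈ 53.2541)

|AB| ∈ {30}
|BC| ∈ {44}
|AC| ∈ {2·√(709)}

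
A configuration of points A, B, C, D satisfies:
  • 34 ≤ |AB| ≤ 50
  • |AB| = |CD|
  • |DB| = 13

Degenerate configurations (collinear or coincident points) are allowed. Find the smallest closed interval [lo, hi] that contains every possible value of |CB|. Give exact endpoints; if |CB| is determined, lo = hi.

|AB| ∈ [34, 50]
|BD| ∈ {13}
|CD| ∈ [34, 50]
|AD| ∈ [21, 63]
|BC| ∈ [21, 63]
|AC| ∈ [0, 113]

|CB| ∈ [21, 63]  (≈ [21.0000, 63.0000])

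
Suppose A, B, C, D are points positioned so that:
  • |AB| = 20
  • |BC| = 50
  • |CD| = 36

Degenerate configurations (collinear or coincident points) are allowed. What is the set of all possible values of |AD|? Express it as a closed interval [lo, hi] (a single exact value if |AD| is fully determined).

|AD| ∈ [0, 106]  (≈ [0.0000, 106.0000])

|AB| ∈ {20}
|BC| ∈ {50}
|CD| ∈ {36}
|AC| ∈ [30, 70]
|BD| ∈ [14, 86]
|AD| ∈ [0, 106]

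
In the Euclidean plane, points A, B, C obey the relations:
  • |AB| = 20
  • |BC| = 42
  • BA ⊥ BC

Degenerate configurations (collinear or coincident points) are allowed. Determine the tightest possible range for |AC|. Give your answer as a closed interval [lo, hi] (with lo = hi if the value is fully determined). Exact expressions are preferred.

|AB| ∈ {20}
|BC| ∈ {42}
|AC| ∈ {2·√(541)}

|AC| = 2·√(541)  (≈ 46.5188)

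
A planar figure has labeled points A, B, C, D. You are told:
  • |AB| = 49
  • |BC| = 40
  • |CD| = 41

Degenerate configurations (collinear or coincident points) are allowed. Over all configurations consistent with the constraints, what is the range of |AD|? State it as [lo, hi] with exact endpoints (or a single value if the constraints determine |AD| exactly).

|AD| ∈ [0, 130]  (≈ [0.0000, 130.0000])

|AB| ∈ {49}
|BC| ∈ {40}
|CD| ∈ {41}
|AC| ∈ [9, 89]
|BD| ∈ [1, 81]
|AD| ∈ [0, 130]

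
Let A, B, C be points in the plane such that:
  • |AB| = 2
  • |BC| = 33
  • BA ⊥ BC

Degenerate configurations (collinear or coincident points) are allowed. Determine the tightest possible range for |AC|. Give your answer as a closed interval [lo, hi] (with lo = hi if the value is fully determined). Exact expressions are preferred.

|AB| ∈ {2}
|BC| ∈ {33}
|AC| ∈ {√(1093)}

|AC| = √(1093)  (≈ 33.0606)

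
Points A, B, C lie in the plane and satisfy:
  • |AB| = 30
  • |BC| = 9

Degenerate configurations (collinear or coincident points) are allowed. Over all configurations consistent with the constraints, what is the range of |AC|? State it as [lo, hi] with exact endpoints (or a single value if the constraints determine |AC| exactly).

|AB| ∈ {30}
|BC| ∈ {9}
|AC| ∈ [21, 39]

|AC| ∈ [21, 39]  (≈ [21.0000, 39.0000])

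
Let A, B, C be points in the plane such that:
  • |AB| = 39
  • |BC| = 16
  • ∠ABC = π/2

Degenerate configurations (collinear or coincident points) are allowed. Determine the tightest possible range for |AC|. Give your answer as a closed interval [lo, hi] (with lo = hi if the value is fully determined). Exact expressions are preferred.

|AC| = √(1777)  (≈ 42.1545)

|AB| ∈ {39}
|BC| ∈ {16}
|AC| ∈ {√(1777)}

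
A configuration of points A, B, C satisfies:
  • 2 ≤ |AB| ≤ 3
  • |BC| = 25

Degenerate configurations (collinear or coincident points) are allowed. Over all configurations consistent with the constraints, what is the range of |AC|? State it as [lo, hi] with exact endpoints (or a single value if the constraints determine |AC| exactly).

|AC| ∈ [22, 28]  (≈ [22.0000, 28.0000])

|AB| ∈ [2, 3]
|BC| ∈ {25}
|AC| ∈ [22, 28]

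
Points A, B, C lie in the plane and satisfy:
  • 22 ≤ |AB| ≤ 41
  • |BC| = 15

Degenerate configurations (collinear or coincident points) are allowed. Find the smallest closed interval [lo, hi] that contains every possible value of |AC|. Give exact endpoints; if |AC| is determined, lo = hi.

|AC| ∈ [7, 56]  (≈ [7.0000, 56.0000])

|AB| ∈ [22, 41]
|BC| ∈ {15}
|AC| ∈ [7, 56]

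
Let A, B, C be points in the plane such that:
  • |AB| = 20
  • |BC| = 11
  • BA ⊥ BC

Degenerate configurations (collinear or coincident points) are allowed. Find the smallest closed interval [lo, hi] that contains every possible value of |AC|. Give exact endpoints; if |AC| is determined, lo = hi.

|AC| = √(521)  (≈ 22.8254)

|AB| ∈ {20}
|BC| ∈ {11}
|AC| ∈ {√(521)}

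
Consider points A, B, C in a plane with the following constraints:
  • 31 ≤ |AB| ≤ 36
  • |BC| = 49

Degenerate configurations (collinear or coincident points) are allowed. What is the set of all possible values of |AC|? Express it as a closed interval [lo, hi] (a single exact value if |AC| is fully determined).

|AB| ∈ [31, 36]
|BC| ∈ {49}
|AC| ∈ [13, 85]

|AC| ∈ [13, 85]  (≈ [13.0000, 85.0000])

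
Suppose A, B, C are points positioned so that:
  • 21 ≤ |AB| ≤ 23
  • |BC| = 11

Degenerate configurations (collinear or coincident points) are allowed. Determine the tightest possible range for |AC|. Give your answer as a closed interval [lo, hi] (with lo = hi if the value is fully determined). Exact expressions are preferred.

|AB| ∈ [21, 23]
|BC| ∈ {11}
|AC| ∈ [10, 34]

|AC| ∈ [10, 34]  (≈ [10.0000, 34.0000])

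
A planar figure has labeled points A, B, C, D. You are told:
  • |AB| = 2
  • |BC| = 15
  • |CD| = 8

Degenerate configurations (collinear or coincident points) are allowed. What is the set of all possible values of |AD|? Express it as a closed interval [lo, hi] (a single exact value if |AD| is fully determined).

|AB| ∈ {2}
|BC| ∈ {15}
|CD| ∈ {8}
|AC| ∈ [13, 17]
|BD| ∈ [7, 23]
|AD| ∈ [5, 25]

|AD| ∈ [5, 25]  (≈ [5.0000, 25.0000])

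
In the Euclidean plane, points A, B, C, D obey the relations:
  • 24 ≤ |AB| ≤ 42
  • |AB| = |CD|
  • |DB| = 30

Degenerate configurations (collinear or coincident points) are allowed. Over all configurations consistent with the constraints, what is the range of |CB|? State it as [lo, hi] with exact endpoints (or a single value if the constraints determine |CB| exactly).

|CB| ∈ [0, 72]  (≈ [0.0000, 72.0000])

|AB| ∈ [24, 42]
|BD| ∈ {30}
|CD| ∈ [24, 42]
|AD| ∈ [0, 72]
|BC| ∈ [0, 72]
|AC| ∈ [0, 114]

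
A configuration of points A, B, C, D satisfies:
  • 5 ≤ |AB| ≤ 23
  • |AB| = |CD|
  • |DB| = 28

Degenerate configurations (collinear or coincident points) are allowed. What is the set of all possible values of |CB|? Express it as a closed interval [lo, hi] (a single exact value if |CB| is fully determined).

|CB| ∈ [5, 51]  (≈ [5.0000, 51.0000])

|AB| ∈ [5, 23]
|BD| ∈ {28}
|CD| ∈ [5, 23]
|AD| ∈ [5, 51]
|BC| ∈ [5, 51]
|AC| ∈ [0, 74]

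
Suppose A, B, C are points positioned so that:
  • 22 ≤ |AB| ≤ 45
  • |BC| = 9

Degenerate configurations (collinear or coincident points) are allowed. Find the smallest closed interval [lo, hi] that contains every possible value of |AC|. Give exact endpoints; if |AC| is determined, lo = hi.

|AC| ∈ [13, 54]  (≈ [13.0000, 54.0000])

|AB| ∈ [22, 45]
|BC| ∈ {9}
|AC| ∈ [13, 54]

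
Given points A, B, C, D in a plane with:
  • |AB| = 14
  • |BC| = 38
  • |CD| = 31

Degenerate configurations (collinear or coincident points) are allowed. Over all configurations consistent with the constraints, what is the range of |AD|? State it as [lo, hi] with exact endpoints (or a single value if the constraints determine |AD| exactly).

|AB| ∈ {14}
|BC| ∈ {38}
|CD| ∈ {31}
|AC| ∈ [24, 52]
|BD| ∈ [7, 69]
|AD| ∈ [0, 83]

|AD| ∈ [0, 83]  (≈ [0.0000, 83.0000])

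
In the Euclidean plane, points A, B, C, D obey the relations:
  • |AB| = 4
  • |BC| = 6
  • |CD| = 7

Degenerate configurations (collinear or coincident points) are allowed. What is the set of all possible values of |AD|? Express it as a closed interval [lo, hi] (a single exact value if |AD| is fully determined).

|AB| ∈ {4}
|BC| ∈ {6}
|CD| ∈ {7}
|AC| ∈ [2, 10]
|BD| ∈ [1, 13]
|AD| ∈ [0, 17]

|AD| ∈ [0, 17]  (≈ [0.0000, 17.0000])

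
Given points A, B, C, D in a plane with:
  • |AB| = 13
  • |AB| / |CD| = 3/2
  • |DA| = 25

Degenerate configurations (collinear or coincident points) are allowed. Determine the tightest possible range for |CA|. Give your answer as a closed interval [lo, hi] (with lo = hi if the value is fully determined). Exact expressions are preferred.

|AB| ∈ {13}
|AD| ∈ {25}
|CD| ∈ {26/3}
|BD| ∈ [12, 38]
|AC| ∈ [49/3, 101/3]
|BC| ∈ [10/3, 140/3]

|CA| ∈ [49/3, 101/3]  (≈ [16.3333, 33.6667])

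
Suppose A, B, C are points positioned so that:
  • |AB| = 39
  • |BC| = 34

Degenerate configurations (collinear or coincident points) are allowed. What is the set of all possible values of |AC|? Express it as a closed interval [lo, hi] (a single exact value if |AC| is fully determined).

|AB| ∈ {39}
|BC| ∈ {34}
|AC| ∈ [5, 73]

|AC| ∈ [5, 73]  (≈ [5.0000, 73.0000])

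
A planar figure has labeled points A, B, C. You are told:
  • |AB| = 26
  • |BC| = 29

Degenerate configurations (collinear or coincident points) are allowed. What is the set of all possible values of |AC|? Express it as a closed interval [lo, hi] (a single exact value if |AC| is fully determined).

|AB| ∈ {26}
|BC| ∈ {29}
|AC| ∈ [3, 55]

|AC| ∈ [3, 55]  (≈ [3.0000, 55.0000])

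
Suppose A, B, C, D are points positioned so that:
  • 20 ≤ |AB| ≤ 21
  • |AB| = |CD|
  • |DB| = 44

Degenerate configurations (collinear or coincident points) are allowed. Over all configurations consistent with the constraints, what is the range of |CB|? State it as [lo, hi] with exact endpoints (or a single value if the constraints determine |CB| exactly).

|AB| ∈ [20, 21]
|BD| ∈ {44}
|CD| ∈ [20, 21]
|AD| ∈ [23, 65]
|BC| ∈ [23, 65]
|AC| ∈ [2, 86]

|CB| ∈ [23, 65]  (≈ [23.0000, 65.0000])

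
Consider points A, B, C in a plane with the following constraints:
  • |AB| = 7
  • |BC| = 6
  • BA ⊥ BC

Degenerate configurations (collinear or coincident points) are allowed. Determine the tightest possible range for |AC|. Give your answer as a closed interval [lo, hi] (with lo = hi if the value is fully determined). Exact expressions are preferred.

|AB| ∈ {7}
|BC| ∈ {6}
|AC| ∈ {√(85)}

|AC| = √(85)  (≈ 9.2195)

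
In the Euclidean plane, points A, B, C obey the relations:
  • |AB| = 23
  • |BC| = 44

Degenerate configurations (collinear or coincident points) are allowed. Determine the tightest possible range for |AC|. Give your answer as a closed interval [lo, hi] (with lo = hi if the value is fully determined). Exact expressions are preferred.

|AC| ∈ [21, 67]  (≈ [21.0000, 67.0000])

|AB| ∈ {23}
|BC| ∈ {44}
|AC| ∈ [21, 67]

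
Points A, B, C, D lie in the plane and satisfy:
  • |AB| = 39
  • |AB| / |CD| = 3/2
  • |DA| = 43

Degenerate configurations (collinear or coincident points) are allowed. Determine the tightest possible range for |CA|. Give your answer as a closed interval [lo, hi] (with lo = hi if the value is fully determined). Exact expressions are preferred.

|AB| ∈ {39}
|AD| ∈ {43}
|CD| ∈ {26}
|BD| ∈ [4, 82]
|AC| ∈ [17, 69]
|BC| ∈ [0, 108]

|CA| ∈ [17, 69]  (≈ [17.0000, 69.0000])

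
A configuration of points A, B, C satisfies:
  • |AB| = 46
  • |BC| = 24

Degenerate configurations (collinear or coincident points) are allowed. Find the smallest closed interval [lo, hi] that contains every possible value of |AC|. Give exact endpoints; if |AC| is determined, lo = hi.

|AC| ∈ [22, 70]  (≈ [22.0000, 70.0000])

|AB| ∈ {46}
|BC| ∈ {24}
|AC| ∈ [22, 70]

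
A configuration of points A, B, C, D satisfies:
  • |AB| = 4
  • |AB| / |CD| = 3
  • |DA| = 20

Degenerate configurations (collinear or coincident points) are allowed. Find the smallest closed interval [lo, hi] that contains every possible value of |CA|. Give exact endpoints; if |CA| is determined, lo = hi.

|AB| ∈ {4}
|AD| ∈ {20}
|CD| ∈ {4/3}
|BD| ∈ [16, 24]
|AC| ∈ [56/3, 64/3]
|BC| ∈ [44/3, 76/3]

|CA| ∈ [56/3, 64/3]  (≈ [18.6667, 21.3333])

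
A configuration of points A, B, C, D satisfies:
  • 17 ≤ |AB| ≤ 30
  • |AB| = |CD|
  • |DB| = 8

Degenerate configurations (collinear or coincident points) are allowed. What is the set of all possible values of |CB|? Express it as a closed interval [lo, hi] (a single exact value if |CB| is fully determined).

|AB| ∈ [17, 30]
|BD| ∈ {8}
|CD| ∈ [17, 30]
|AD| ∈ [9, 38]
|BC| ∈ [9, 38]
|AC| ∈ [0, 68]

|CB| ∈ [9, 38]  (≈ [9.0000, 38.0000])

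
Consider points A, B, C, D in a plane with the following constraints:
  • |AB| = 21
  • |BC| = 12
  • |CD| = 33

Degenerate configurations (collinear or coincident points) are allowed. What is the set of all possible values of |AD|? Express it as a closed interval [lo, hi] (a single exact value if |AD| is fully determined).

|AD| ∈ [0, 66]  (≈ [0.0000, 66.0000])

|AB| ∈ {21}
|BC| ∈ {12}
|CD| ∈ {33}
|AC| ∈ [9, 33]
|BD| ∈ [21, 45]
|AD| ∈ [0, 66]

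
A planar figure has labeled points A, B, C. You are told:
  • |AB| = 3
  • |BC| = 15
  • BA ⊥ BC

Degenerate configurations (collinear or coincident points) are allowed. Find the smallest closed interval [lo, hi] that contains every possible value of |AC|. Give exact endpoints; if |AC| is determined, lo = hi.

|AB| ∈ {3}
|BC| ∈ {15}
|AC| ∈ {3·√(26)}

|AC| = 3·√(26)  (≈ 15.2971)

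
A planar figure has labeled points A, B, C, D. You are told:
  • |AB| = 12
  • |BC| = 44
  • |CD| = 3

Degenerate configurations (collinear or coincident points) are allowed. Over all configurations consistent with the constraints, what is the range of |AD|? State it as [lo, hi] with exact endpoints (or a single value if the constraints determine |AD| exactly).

|AB| ∈ {12}
|BC| ∈ {44}
|CD| ∈ {3}
|AC| ∈ [32, 56]
|BD| ∈ [41, 47]
|AD| ∈ [29, 59]

|AD| ∈ [29, 59]  (≈ [29.0000, 59.0000])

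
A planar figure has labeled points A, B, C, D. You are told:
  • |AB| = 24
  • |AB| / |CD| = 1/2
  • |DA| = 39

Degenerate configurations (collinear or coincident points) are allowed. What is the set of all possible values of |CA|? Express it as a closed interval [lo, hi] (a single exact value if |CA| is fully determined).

|CA| ∈ [9, 87]  (≈ [9.0000, 87.0000])

|AB| ∈ {24}
|AD| ∈ {39}
|CD| ∈ {48}
|BD| ∈ [15, 63]
|AC| ∈ [9, 87]
|BC| ∈ [0, 111]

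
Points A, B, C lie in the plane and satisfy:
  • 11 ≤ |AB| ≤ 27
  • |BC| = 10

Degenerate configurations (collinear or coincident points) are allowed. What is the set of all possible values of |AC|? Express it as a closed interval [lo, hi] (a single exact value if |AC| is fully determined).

|AB| ∈ [11, 27]
|BC| ∈ {10}
|AC| ∈ [1, 37]

|AC| ∈ [1, 37]  (≈ [1.0000, 37.0000])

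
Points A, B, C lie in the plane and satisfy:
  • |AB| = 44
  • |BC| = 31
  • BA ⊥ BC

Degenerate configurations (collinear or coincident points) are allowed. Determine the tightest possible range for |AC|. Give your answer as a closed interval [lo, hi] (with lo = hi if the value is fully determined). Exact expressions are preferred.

|AC| = √(2897)  (≈ 53.8238)

|AB| ∈ {44}
|BC| ∈ {31}
|AC| ∈ {√(2897)}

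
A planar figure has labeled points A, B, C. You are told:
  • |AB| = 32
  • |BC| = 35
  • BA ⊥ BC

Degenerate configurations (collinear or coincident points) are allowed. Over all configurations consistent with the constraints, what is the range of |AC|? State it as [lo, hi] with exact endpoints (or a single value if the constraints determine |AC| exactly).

|AC| = √(2249)  (≈ 47.4236)

|AB| ∈ {32}
|BC| ∈ {35}
|AC| ∈ {√(2249)}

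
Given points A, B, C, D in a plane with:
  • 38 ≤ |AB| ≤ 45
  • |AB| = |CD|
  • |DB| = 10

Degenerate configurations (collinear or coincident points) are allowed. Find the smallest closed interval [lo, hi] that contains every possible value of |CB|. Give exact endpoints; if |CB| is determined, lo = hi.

|CB| ∈ [28, 55]  (≈ [28.0000, 55.0000])

|AB| ∈ [38, 45]
|BD| ∈ {10}
|CD| ∈ [38, 45]
|AD| ∈ [28, 55]
|BC| ∈ [28, 55]
|AC| ∈ [0, 100]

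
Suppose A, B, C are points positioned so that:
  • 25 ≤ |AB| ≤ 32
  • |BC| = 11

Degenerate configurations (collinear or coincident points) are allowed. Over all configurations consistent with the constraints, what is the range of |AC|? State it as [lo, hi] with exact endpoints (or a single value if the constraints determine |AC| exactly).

|AC| ∈ [14, 43]  (≈ [14.0000, 43.0000])

|AB| ∈ [25, 32]
|BC| ∈ {11}
|AC| ∈ [14, 43]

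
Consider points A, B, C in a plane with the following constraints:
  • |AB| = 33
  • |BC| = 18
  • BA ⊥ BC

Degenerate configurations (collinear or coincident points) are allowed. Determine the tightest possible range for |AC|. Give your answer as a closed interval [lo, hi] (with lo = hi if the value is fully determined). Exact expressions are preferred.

|AC| = 3·√(157)  (≈ 37.5899)

|AB| ∈ {33}
|BC| ∈ {18}
|AC| ∈ {3·√(157)}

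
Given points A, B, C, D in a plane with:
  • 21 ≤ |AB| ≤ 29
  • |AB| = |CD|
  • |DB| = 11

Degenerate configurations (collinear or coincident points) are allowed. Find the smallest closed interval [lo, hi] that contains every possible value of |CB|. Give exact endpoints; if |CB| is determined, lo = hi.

|CB| ∈ [10, 40]  (≈ [10.0000, 40.0000])

|AB| ∈ [21, 29]
|BD| ∈ {11}
|CD| ∈ [21, 29]
|AD| ∈ [10, 40]
|BC| ∈ [10, 40]
|AC| ∈ [0, 69]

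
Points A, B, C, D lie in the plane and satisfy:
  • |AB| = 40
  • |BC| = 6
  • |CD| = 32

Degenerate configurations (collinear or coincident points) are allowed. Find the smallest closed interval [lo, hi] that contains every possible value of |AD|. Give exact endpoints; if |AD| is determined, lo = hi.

|AD| ∈ [2, 78]  (≈ [2.0000, 78.0000])

|AB| ∈ {40}
|BC| ∈ {6}
|CD| ∈ {32}
|AC| ∈ [34, 46]
|BD| ∈ [26, 38]
|AD| ∈ [2, 78]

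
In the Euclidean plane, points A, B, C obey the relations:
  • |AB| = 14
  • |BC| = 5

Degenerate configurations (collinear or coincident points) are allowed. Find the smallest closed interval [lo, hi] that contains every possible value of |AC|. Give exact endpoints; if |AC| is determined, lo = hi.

|AC| ∈ [9, 19]  (≈ [9.0000, 19.0000])

|AB| ∈ {14}
|BC| ∈ {5}
|AC| ∈ [9, 19]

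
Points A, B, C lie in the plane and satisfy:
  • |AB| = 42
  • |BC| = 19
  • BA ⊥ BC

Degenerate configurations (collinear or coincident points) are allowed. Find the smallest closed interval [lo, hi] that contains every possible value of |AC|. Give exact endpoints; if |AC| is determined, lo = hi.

|AC| = 5·√(85)  (≈ 46.0977)

|AB| ∈ {42}
|BC| ∈ {19}
|AC| ∈ {5·√(85)}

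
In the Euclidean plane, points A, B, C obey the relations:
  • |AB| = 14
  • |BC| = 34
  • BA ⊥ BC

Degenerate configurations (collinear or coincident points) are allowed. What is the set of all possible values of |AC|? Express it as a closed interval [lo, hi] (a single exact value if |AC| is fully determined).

|AC| = 26·√(2)  (≈ 36.7696)

|AB| ∈ {14}
|BC| ∈ {34}
|AC| ∈ {26·√(2)}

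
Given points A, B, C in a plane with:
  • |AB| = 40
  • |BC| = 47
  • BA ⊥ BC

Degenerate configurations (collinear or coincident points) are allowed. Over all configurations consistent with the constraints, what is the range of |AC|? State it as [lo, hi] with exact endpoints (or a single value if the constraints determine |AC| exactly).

|AC| = √(3809)  (≈ 61.7171)

|AB| ∈ {40}
|BC| ∈ {47}
|AC| ∈ {√(3809)}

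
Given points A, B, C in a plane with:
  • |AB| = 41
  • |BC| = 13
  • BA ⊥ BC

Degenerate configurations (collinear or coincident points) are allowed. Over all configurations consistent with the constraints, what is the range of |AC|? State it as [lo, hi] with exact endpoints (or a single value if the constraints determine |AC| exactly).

|AB| ∈ {41}
|BC| ∈ {13}
|AC| ∈ {5·√(74)}

|AC| = 5·√(74)  (≈ 43.0116)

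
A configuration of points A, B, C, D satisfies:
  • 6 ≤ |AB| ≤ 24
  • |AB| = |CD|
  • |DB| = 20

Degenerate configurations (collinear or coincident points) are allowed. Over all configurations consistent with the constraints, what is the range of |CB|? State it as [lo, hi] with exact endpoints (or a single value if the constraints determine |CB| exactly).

|CB| ∈ [0, 44]  (≈ [0.0000, 44.0000])

|AB| ∈ [6, 24]
|BD| ∈ {20}
|CD| ∈ [6, 24]
|AD| ∈ [0, 44]
|BC| ∈ [0, 44]
|AC| ∈ [0, 68]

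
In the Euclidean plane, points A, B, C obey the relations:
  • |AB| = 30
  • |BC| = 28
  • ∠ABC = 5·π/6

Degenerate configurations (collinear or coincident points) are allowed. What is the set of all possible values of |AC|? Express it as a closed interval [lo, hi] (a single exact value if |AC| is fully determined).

|AC| = 2·√(210·√(3) + 421)  (≈ 56.0261)

|AB| ∈ {30}
|BC| ∈ {28}
|AC| ∈ {2·√(210·√(3) + 421)}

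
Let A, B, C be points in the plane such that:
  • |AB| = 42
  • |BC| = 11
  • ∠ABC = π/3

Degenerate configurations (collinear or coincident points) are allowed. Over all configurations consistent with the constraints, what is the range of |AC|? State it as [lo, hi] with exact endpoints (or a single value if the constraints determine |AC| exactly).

|AC| = √(1423)  (≈ 37.7227)

|AB| ∈ {42}
|BC| ∈ {11}
|AC| ∈ {√(1423)}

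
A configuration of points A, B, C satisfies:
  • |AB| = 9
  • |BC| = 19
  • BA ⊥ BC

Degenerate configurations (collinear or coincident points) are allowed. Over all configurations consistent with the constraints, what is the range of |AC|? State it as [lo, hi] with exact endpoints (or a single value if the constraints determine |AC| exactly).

|AC| = √(442)  (≈ 21.0238)

|AB| ∈ {9}
|BC| ∈ {19}
|AC| ∈ {√(442)}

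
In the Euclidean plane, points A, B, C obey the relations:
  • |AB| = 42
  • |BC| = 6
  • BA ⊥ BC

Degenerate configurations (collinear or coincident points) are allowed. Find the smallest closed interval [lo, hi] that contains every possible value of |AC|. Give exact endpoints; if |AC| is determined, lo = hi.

|AB| ∈ {42}
|BC| ∈ {6}
|AC| ∈ {30·√(2)}

|AC| = 30·√(2)  (≈ 42.4264)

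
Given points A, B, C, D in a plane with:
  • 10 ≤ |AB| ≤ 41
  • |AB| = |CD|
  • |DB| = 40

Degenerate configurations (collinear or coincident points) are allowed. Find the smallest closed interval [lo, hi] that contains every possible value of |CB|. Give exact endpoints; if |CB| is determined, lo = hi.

|AB| ∈ [10, 41]
|BD| ∈ {40}
|CD| ∈ [10, 41]
|AD| ∈ [0, 81]
|BC| ∈ [0, 81]
|AC| ∈ [0, 122]

|CB| ∈ [0, 81]  (≈ [0.0000, 81.0000])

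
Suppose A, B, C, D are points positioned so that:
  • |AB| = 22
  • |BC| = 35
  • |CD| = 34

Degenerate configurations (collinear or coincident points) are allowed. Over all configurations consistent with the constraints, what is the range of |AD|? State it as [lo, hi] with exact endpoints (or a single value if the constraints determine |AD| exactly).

|AB| ∈ {22}
|BC| ∈ {35}
|CD| ∈ {34}
|AC| ∈ [13, 57]
|BD| ∈ [1, 69]
|AD| ∈ [0, 91]

|AD| ∈ [0, 91]  (≈ [0.0000, 91.0000])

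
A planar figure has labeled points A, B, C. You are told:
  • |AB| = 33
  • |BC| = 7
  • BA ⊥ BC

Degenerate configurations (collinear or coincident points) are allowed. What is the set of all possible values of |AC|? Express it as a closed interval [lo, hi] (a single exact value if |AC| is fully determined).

|AB| ∈ {33}
|BC| ∈ {7}
|AC| ∈ {√(1138)}

|AC| = √(1138)  (≈ 33.7343)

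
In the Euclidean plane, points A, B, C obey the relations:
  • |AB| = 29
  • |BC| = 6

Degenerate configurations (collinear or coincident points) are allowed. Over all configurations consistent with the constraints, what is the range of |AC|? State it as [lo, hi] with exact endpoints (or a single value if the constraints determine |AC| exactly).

|AC| ∈ [23, 35]  (≈ [23.0000, 35.0000])

|AB| ∈ {29}
|BC| ∈ {6}
|AC| ∈ [23, 35]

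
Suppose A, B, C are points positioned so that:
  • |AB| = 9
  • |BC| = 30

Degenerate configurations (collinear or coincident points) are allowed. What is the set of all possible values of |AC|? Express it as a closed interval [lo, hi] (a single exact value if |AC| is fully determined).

|AC| ∈ [21, 39]  (≈ [21.0000, 39.0000])

|AB| ∈ {9}
|BC| ∈ {30}
|AC| ∈ [21, 39]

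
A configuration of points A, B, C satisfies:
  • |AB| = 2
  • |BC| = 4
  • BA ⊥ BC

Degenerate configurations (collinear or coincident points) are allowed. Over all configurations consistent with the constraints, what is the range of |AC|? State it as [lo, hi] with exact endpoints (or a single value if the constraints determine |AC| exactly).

|AB| ∈ {2}
|BC| ∈ {4}
|AC| ∈ {2·√(5)}

|AC| = 2·√(5)  (≈ 4.4721)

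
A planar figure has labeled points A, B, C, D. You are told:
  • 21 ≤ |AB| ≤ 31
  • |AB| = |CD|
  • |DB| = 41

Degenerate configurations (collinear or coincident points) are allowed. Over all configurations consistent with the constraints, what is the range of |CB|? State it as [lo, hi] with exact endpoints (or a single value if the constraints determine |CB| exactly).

|AB| ∈ [21, 31]
|BD| ∈ {41}
|CD| ∈ [21, 31]
|AD| ∈ [10, 72]
|BC| ∈ [10, 72]
|AC| ∈ [0, 103]

|CB| ∈ [10, 72]  (≈ [10.0000, 72.0000])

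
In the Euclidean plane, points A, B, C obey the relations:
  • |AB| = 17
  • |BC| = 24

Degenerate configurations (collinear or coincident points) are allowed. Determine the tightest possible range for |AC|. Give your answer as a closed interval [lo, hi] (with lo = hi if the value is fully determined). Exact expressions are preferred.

|AC| ∈ [7, 41]  (≈ [7.0000, 41.0000])

|AB| ∈ {17}
|BC| ∈ {24}
|AC| ∈ [7, 41]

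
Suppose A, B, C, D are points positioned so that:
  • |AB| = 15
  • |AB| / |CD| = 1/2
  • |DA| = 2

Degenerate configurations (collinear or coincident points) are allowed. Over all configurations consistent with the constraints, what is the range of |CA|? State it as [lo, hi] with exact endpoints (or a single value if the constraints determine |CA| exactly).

|AB| ∈ {15}
|AD| ∈ {2}
|CD| ∈ {30}
|BD| ∈ [13, 17]
|AC| ∈ [28, 32]
|BC| ∈ [13, 47]

|CA| ∈ [28, 32]  (≈ [28.0000, 32.0000])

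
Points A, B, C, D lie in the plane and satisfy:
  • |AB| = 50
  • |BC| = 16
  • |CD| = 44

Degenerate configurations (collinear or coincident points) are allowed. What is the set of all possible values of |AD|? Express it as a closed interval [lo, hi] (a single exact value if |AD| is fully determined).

|AD| ∈ [0, 110]  (≈ [0.0000, 110.0000])

|AB| ∈ {50}
|BC| ∈ {16}
|CD| ∈ {44}
|AC| ∈ [34, 66]
|BD| ∈ [28, 60]
|AD| ∈ [0, 110]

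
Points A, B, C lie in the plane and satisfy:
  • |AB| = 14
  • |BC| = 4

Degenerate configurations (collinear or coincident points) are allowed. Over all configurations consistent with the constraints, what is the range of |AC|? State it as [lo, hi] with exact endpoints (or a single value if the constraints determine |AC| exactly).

|AC| ∈ [10, 18]  (≈ [10.0000, 18.0000])

|AB| ∈ {14}
|BC| ∈ {4}
|AC| ∈ [10, 18]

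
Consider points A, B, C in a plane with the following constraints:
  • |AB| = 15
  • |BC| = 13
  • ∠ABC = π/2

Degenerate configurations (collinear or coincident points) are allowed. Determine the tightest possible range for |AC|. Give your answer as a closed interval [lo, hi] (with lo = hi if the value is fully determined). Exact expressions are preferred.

|AC| = √(394)  (≈ 19.8494)

|AB| ∈ {15}
|BC| ∈ {13}
|AC| ∈ {√(394)}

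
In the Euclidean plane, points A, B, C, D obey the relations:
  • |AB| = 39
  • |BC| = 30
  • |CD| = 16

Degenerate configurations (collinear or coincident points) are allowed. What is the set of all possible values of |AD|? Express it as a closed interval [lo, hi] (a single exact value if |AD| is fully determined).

|AD| ∈ [0, 85]  (≈ [0.0000, 85.0000])

|AB| ∈ {39}
|BC| ∈ {30}
|CD| ∈ {16}
|AC| ∈ [9, 69]
|BD| ∈ [14, 46]
|AD| ∈ [0, 85]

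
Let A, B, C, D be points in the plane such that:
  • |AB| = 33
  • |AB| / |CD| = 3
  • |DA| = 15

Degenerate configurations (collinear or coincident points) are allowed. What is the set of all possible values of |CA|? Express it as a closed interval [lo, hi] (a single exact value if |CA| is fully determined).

|AB| ∈ {33}
|AD| ∈ {15}
|CD| ∈ {11}
|BD| ∈ [18, 48]
|AC| ∈ [4, 26]
|BC| ∈ [7, 59]

|CA| ∈ [4, 26]  (≈ [4.0000, 26.0000])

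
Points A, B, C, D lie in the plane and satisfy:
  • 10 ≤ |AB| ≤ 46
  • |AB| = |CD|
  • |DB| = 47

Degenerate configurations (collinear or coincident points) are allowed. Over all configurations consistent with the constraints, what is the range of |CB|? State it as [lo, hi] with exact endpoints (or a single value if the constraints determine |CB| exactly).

|CB| ∈ [1, 93]  (≈ [1.0000, 93.0000])

|AB| ∈ [10, 46]
|BD| ∈ {47}
|CD| ∈ [10, 46]
|AD| ∈ [1, 93]
|BC| ∈ [1, 93]
|AC| ∈ [0, 139]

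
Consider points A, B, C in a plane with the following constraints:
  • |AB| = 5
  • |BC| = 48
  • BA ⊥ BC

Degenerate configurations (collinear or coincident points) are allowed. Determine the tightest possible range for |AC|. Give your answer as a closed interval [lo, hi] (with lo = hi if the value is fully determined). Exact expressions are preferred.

|AC| = √(2329)  (≈ 48.2597)

|AB| ∈ {5}
|BC| ∈ {48}
|AC| ∈ {√(2329)}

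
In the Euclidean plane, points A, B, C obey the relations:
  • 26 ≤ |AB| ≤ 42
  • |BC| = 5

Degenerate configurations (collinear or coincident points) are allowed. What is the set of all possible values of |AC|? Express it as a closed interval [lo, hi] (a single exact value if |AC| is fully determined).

|AB| ∈ [26, 42]
|BC| ∈ {5}
|AC| ∈ [21, 47]

|AC| ∈ [21, 47]  (≈ [21.0000, 47.0000])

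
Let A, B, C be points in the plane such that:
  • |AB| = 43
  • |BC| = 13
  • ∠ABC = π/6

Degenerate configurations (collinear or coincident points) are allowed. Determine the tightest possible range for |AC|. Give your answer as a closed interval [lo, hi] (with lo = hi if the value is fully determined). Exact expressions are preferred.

|AB| ∈ {43}
|BC| ∈ {13}
|AC| ∈ {√(2018 - 559·√(3))}

|AC| = √(2018 - 559·√(3))  (≈ 32.4004)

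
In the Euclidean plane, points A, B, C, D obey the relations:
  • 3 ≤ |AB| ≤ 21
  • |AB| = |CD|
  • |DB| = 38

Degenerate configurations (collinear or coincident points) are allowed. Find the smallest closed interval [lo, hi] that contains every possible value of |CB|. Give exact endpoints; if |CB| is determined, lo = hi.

|AB| ∈ [3, 21]
|BD| ∈ {38}
|CD| ∈ [3, 21]
|AD| ∈ [17, 59]
|BC| ∈ [17, 59]
|AC| ∈ [0, 80]

|CB| ∈ [17, 59]  (≈ [17.0000, 59.0000])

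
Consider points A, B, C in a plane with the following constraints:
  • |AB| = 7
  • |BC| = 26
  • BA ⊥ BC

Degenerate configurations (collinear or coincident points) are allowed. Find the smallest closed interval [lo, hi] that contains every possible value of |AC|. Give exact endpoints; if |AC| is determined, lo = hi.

|AC| = 5·√(29)  (≈ 26.9258)

|AB| ∈ {7}
|BC| ∈ {26}
|AC| ∈ {5·√(29)}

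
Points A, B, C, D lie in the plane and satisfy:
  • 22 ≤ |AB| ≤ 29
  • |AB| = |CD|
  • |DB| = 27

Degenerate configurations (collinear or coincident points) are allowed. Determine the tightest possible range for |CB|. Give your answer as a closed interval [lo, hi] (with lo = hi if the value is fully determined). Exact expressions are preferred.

|AB| ∈ [22, 29]
|BD| ∈ {27}
|CD| ∈ [22, 29]
|AD| ∈ [0, 56]
|BC| ∈ [0, 56]
|AC| ∈ [0, 85]

|CB| ∈ [0, 56]  (≈ [0.0000, 56.0000])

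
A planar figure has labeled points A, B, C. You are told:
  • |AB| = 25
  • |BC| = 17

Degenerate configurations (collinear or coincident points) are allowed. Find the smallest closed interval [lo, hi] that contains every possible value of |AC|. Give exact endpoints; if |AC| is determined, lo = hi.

|AC| ∈ [8, 42]  (≈ [8.0000, 42.0000])

|AB| ∈ {25}
|BC| ∈ {17}
|AC| ∈ [8, 42]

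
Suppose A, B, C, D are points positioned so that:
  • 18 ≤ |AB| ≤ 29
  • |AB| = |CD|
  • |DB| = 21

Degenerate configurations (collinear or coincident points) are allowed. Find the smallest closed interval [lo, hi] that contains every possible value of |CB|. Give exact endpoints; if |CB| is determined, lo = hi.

|CB| ∈ [0, 50]  (≈ [0.0000, 50.0000])

|AB| ∈ [18, 29]
|BD| ∈ {21}
|CD| ∈ [18, 29]
|AD| ∈ [0, 50]
|BC| ∈ [0, 50]
|AC| ∈ [0, 79]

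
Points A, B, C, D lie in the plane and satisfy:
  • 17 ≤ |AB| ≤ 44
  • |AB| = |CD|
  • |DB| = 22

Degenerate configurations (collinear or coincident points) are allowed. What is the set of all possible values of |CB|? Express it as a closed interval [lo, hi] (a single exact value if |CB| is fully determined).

|AB| ∈ [17, 44]
|BD| ∈ {22}
|CD| ∈ [17, 44]
|AD| ∈ [0, 66]
|BC| ∈ [0, 66]
|AC| ∈ [0, 110]

|CB| ∈ [0, 66]  (≈ [0.0000, 66.0000])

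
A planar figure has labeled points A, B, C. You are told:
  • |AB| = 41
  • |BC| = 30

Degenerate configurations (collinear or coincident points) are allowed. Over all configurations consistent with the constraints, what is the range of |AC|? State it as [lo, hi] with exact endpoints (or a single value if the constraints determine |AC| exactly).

|AB| ∈ {41}
|BC| ∈ {30}
|AC| ∈ [11, 71]

|AC| ∈ [11, 71]  (≈ [11.0000, 71.0000])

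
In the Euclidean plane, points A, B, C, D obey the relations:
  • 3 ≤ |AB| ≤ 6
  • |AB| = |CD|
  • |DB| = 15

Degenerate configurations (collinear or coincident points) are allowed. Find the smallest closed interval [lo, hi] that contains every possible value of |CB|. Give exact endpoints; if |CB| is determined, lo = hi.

|CB| ∈ [9, 21]  (≈ [9.0000, 21.0000])

|AB| ∈ [3, 6]
|BD| ∈ {15}
|CD| ∈ [3, 6]
|AD| ∈ [9, 21]
|BC| ∈ [9, 21]
|AC| ∈ [3, 27]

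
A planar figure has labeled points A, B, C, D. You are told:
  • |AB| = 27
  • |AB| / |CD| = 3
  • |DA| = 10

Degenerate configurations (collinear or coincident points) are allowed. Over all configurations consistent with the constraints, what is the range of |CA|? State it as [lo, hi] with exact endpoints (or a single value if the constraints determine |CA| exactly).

|CA| ∈ [1, 19]  (≈ [1.0000, 19.0000])

|AB| ∈ {27}
|AD| ∈ {10}
|CD| ∈ {9}
|BD| ∈ [17, 37]
|AC| ∈ [1, 19]
|BC| ∈ [8, 46]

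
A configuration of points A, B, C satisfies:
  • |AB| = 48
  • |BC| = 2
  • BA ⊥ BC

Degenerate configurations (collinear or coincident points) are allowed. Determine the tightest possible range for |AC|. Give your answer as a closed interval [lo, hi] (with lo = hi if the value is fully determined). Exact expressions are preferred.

|AB| ∈ {48}
|BC| ∈ {2}
|AC| ∈ {2·√(577)}

|AC| = 2·√(577)  (≈ 48.0416)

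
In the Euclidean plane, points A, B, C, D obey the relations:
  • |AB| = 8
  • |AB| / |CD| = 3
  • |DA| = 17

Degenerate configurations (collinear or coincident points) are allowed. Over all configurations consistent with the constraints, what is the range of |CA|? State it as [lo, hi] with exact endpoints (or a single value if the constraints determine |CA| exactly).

|CA| ∈ [43/3, 59/3]  (≈ [14.3333, 19.6667])

|AB| ∈ {8}
|AD| ∈ {17}
|CD| ∈ {8/3}
|BD| ∈ [9, 25]
|AC| ∈ [43/3, 59/3]
|BC| ∈ [19/3, 83/3]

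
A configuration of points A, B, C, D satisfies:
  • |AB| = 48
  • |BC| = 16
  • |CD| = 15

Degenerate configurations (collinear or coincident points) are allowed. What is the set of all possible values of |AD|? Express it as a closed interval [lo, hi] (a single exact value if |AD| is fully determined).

|AB| ∈ {48}
|BC| ∈ {16}
|CD| ∈ {15}
|AC| ∈ [32, 64]
|BD| ∈ [1, 31]
|AD| ∈ [17, 79]

|AD| ∈ [17, 79]  (≈ [17.0000, 79.0000])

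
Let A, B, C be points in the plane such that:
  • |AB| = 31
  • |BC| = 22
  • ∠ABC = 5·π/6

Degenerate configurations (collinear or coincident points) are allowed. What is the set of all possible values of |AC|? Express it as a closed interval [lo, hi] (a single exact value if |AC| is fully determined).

|AC| = √(682·√(3) + 1445)  (≈ 51.2470)

|AB| ∈ {31}
|BC| ∈ {22}
|AC| ∈ {√(682·√(3) + 1445)}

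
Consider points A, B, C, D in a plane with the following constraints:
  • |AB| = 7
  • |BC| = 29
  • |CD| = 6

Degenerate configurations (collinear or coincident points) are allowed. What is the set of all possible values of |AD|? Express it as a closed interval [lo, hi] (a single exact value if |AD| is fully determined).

|AD| ∈ [16, 42]  (≈ [16.0000, 42.0000])

|AB| ∈ {7}
|BC| ∈ {29}
|CD| ∈ {6}
|AC| ∈ [22, 36]
|BD| ∈ [23, 35]
|AD| ∈ [16, 42]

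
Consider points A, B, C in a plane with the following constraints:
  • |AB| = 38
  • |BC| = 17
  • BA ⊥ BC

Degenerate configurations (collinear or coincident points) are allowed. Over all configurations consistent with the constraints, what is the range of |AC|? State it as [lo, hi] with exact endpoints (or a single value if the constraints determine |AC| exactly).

|AC| = √(1733)  (≈ 41.6293)

|AB| ∈ {38}
|BC| ∈ {17}
|AC| ∈ {√(1733)}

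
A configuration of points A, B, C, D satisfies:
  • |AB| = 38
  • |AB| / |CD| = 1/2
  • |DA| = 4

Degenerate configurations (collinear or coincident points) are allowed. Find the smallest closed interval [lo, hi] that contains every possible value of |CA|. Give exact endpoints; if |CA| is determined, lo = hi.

|AB| ∈ {38}
|AD| ∈ {4}
|CD| ∈ {76}
|BD| ∈ [34, 42]
|AC| ∈ [72, 80]
|BC| ∈ [34, 118]

|CA| ∈ [72, 80]  (≈ [72.0000, 80.0000])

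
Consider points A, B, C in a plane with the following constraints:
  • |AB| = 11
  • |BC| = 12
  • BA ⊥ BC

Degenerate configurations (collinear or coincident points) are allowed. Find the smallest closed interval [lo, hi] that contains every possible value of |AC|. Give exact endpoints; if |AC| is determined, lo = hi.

|AC| = √(265)  (≈ 16.2788)

|AB| ∈ {11}
|BC| ∈ {12}
|AC| ∈ {√(265)}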